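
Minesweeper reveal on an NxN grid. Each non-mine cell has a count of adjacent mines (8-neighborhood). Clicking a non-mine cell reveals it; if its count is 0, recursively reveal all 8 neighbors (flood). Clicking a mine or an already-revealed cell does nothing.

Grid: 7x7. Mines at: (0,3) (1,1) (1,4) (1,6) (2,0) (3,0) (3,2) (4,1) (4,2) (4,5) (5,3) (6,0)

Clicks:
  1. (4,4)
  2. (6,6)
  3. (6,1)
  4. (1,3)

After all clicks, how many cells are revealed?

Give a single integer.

Click 1 (4,4) count=2: revealed 1 new [(4,4)] -> total=1
Click 2 (6,6) count=0: revealed 6 new [(5,4) (5,5) (5,6) (6,4) (6,5) (6,6)] -> total=7
Click 3 (6,1) count=1: revealed 1 new [(6,1)] -> total=8
Click 4 (1,3) count=2: revealed 1 new [(1,3)] -> total=9

Answer: 9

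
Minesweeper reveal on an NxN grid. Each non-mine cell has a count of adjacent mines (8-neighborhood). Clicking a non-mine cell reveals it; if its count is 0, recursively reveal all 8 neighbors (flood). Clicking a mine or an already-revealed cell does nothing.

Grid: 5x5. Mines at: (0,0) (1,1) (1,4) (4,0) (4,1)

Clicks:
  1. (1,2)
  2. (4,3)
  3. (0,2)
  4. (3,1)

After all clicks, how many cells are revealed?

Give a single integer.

Answer: 12

Derivation:
Click 1 (1,2) count=1: revealed 1 new [(1,2)] -> total=1
Click 2 (4,3) count=0: revealed 9 new [(2,2) (2,3) (2,4) (3,2) (3,3) (3,4) (4,2) (4,3) (4,4)] -> total=10
Click 3 (0,2) count=1: revealed 1 new [(0,2)] -> total=11
Click 4 (3,1) count=2: revealed 1 new [(3,1)] -> total=12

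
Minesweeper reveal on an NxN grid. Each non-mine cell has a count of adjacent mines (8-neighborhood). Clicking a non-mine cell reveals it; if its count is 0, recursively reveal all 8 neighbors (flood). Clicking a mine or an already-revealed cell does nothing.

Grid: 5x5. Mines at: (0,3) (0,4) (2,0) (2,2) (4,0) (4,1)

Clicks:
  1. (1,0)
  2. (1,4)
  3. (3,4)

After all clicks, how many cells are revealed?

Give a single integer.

Answer: 11

Derivation:
Click 1 (1,0) count=1: revealed 1 new [(1,0)] -> total=1
Click 2 (1,4) count=2: revealed 1 new [(1,4)] -> total=2
Click 3 (3,4) count=0: revealed 9 new [(1,3) (2,3) (2,4) (3,2) (3,3) (3,4) (4,2) (4,3) (4,4)] -> total=11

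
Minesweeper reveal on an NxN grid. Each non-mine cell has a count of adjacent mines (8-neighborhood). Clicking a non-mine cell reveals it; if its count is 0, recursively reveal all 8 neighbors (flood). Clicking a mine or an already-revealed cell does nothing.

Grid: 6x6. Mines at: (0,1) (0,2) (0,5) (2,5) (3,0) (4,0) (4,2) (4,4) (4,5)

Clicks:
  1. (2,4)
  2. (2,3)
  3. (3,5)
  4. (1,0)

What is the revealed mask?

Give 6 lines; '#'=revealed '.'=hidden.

Answer: ......
#####.
.####.
.#####
......
......

Derivation:
Click 1 (2,4) count=1: revealed 1 new [(2,4)] -> total=1
Click 2 (2,3) count=0: revealed 11 new [(1,1) (1,2) (1,3) (1,4) (2,1) (2,2) (2,3) (3,1) (3,2) (3,3) (3,4)] -> total=12
Click 3 (3,5) count=3: revealed 1 new [(3,5)] -> total=13
Click 4 (1,0) count=1: revealed 1 new [(1,0)] -> total=14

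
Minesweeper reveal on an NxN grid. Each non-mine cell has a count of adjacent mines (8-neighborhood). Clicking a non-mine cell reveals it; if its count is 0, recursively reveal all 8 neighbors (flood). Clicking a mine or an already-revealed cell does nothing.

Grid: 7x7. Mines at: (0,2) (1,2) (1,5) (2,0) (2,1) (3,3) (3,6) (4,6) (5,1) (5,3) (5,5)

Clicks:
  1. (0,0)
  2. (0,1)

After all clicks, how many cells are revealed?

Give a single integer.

Answer: 4

Derivation:
Click 1 (0,0) count=0: revealed 4 new [(0,0) (0,1) (1,0) (1,1)] -> total=4
Click 2 (0,1) count=2: revealed 0 new [(none)] -> total=4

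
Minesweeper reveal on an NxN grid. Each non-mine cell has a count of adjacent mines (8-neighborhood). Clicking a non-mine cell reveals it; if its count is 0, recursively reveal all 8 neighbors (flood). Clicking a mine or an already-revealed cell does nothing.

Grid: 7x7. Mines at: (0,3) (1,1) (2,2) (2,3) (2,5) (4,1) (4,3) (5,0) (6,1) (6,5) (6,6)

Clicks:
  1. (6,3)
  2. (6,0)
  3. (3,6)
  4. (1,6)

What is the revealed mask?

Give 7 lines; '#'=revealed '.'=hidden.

Answer: .......
......#
.......
......#
.......
..###..
#.###..

Derivation:
Click 1 (6,3) count=0: revealed 6 new [(5,2) (5,3) (5,4) (6,2) (6,3) (6,4)] -> total=6
Click 2 (6,0) count=2: revealed 1 new [(6,0)] -> total=7
Click 3 (3,6) count=1: revealed 1 new [(3,6)] -> total=8
Click 4 (1,6) count=1: revealed 1 new [(1,6)] -> total=9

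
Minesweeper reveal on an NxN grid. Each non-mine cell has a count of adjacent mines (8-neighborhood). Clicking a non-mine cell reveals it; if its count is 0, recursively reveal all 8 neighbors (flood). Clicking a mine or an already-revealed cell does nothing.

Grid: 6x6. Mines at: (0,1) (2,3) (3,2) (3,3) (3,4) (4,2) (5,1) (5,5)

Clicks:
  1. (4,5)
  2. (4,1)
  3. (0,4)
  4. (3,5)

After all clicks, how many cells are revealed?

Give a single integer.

Answer: 13

Derivation:
Click 1 (4,5) count=2: revealed 1 new [(4,5)] -> total=1
Click 2 (4,1) count=3: revealed 1 new [(4,1)] -> total=2
Click 3 (0,4) count=0: revealed 10 new [(0,2) (0,3) (0,4) (0,5) (1,2) (1,3) (1,4) (1,5) (2,4) (2,5)] -> total=12
Click 4 (3,5) count=1: revealed 1 new [(3,5)] -> total=13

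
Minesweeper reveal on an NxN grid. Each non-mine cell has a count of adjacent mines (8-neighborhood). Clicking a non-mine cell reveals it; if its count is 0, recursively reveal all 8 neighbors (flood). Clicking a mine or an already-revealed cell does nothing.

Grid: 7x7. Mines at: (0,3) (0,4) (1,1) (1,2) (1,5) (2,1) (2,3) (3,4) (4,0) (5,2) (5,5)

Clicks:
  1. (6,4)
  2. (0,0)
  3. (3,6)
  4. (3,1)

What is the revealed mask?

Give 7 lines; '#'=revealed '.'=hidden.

Click 1 (6,4) count=1: revealed 1 new [(6,4)] -> total=1
Click 2 (0,0) count=1: revealed 1 new [(0,0)] -> total=2
Click 3 (3,6) count=0: revealed 6 new [(2,5) (2,6) (3,5) (3,6) (4,5) (4,6)] -> total=8
Click 4 (3,1) count=2: revealed 1 new [(3,1)] -> total=9

Answer: #......
.......
.....##
.#...##
.....##
.......
....#..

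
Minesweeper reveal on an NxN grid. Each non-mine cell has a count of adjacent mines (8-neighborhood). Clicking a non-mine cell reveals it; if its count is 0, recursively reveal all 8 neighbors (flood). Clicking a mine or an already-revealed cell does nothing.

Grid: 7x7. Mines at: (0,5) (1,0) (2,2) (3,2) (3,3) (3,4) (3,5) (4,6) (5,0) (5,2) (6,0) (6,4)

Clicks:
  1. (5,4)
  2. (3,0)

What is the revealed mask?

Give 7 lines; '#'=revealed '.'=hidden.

Answer: .......
.......
##.....
##.....
##.....
....#..
.......

Derivation:
Click 1 (5,4) count=1: revealed 1 new [(5,4)] -> total=1
Click 2 (3,0) count=0: revealed 6 new [(2,0) (2,1) (3,0) (3,1) (4,0) (4,1)] -> total=7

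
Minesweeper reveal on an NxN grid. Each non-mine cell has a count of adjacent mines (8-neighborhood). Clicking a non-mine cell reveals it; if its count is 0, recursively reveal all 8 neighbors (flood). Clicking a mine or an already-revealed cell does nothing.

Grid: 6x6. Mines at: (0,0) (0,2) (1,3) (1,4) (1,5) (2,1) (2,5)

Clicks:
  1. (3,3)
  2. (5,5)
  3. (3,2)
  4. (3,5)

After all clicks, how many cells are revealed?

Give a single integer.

Answer: 21

Derivation:
Click 1 (3,3) count=0: revealed 21 new [(2,2) (2,3) (2,4) (3,0) (3,1) (3,2) (3,3) (3,4) (3,5) (4,0) (4,1) (4,2) (4,3) (4,4) (4,5) (5,0) (5,1) (5,2) (5,3) (5,4) (5,5)] -> total=21
Click 2 (5,5) count=0: revealed 0 new [(none)] -> total=21
Click 3 (3,2) count=1: revealed 0 new [(none)] -> total=21
Click 4 (3,5) count=1: revealed 0 new [(none)] -> total=21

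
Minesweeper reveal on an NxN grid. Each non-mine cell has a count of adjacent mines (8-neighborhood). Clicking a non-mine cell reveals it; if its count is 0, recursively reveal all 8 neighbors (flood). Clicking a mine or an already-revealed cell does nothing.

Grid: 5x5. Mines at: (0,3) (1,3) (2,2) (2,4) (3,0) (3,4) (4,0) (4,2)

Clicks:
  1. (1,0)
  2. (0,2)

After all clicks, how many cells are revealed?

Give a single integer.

Click 1 (1,0) count=0: revealed 8 new [(0,0) (0,1) (0,2) (1,0) (1,1) (1,2) (2,0) (2,1)] -> total=8
Click 2 (0,2) count=2: revealed 0 new [(none)] -> total=8

Answer: 8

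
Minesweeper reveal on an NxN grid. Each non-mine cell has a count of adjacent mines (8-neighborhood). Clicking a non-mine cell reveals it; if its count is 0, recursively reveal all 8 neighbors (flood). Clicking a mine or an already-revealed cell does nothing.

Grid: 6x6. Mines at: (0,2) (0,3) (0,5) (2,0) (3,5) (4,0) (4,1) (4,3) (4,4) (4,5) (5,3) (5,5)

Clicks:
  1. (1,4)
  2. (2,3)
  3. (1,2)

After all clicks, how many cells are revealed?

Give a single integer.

Answer: 12

Derivation:
Click 1 (1,4) count=2: revealed 1 new [(1,4)] -> total=1
Click 2 (2,3) count=0: revealed 11 new [(1,1) (1,2) (1,3) (2,1) (2,2) (2,3) (2,4) (3,1) (3,2) (3,3) (3,4)] -> total=12
Click 3 (1,2) count=2: revealed 0 new [(none)] -> total=12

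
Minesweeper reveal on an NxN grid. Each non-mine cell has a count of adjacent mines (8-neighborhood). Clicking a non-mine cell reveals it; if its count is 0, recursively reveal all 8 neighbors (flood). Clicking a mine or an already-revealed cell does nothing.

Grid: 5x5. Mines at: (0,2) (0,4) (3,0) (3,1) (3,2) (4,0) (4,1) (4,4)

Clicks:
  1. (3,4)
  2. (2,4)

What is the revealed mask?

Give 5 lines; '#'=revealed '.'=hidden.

Answer: .....
...##
...##
...##
.....

Derivation:
Click 1 (3,4) count=1: revealed 1 new [(3,4)] -> total=1
Click 2 (2,4) count=0: revealed 5 new [(1,3) (1,4) (2,3) (2,4) (3,3)] -> total=6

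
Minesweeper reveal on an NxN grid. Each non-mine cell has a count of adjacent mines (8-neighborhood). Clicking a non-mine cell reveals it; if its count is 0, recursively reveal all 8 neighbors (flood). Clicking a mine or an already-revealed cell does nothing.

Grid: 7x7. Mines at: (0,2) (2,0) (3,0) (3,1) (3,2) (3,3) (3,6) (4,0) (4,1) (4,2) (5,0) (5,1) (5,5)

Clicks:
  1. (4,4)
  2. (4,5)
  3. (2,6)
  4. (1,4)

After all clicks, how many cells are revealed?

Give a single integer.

Click 1 (4,4) count=2: revealed 1 new [(4,4)] -> total=1
Click 2 (4,5) count=2: revealed 1 new [(4,5)] -> total=2
Click 3 (2,6) count=1: revealed 1 new [(2,6)] -> total=3
Click 4 (1,4) count=0: revealed 11 new [(0,3) (0,4) (0,5) (0,6) (1,3) (1,4) (1,5) (1,6) (2,3) (2,4) (2,5)] -> total=14

Answer: 14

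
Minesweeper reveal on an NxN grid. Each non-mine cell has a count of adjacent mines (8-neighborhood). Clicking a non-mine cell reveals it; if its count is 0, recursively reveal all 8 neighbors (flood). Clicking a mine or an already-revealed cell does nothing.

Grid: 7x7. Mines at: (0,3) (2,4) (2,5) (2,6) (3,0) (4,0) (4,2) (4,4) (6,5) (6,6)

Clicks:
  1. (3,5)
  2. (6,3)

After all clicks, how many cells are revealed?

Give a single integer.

Click 1 (3,5) count=4: revealed 1 new [(3,5)] -> total=1
Click 2 (6,3) count=0: revealed 10 new [(5,0) (5,1) (5,2) (5,3) (5,4) (6,0) (6,1) (6,2) (6,3) (6,4)] -> total=11

Answer: 11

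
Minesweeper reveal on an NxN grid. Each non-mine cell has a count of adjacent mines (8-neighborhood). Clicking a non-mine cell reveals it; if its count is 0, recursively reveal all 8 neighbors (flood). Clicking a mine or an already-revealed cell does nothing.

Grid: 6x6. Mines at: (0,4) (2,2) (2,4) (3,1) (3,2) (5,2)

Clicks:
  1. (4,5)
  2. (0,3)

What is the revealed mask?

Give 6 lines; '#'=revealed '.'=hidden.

Click 1 (4,5) count=0: revealed 9 new [(3,3) (3,4) (3,5) (4,3) (4,4) (4,5) (5,3) (5,4) (5,5)] -> total=9
Click 2 (0,3) count=1: revealed 1 new [(0,3)] -> total=10

Answer: ...#..
......
......
...###
...###
...###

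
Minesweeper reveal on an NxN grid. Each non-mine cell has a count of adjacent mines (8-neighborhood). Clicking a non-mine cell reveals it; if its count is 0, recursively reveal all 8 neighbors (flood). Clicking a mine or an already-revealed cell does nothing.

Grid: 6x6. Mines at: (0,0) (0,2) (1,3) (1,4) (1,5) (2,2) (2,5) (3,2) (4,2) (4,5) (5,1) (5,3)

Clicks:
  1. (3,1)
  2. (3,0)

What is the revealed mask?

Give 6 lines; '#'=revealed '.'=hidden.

Answer: ......
##....
##....
##....
##....
......

Derivation:
Click 1 (3,1) count=3: revealed 1 new [(3,1)] -> total=1
Click 2 (3,0) count=0: revealed 7 new [(1,0) (1,1) (2,0) (2,1) (3,0) (4,0) (4,1)] -> total=8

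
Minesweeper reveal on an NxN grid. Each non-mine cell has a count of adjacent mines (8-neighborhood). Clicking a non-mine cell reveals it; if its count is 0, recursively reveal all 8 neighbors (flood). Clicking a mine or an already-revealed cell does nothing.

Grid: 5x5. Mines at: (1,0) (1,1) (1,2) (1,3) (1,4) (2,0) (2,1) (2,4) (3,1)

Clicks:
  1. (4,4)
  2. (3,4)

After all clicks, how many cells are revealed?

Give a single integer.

Click 1 (4,4) count=0: revealed 6 new [(3,2) (3,3) (3,4) (4,2) (4,3) (4,4)] -> total=6
Click 2 (3,4) count=1: revealed 0 new [(none)] -> total=6

Answer: 6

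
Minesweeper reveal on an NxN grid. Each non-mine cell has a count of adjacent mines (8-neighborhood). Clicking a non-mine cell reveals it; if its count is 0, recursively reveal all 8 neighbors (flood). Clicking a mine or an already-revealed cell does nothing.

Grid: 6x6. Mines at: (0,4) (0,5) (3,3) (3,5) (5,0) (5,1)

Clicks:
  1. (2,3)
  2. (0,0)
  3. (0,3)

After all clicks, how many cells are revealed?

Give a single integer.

Answer: 18

Derivation:
Click 1 (2,3) count=1: revealed 1 new [(2,3)] -> total=1
Click 2 (0,0) count=0: revealed 17 new [(0,0) (0,1) (0,2) (0,3) (1,0) (1,1) (1,2) (1,3) (2,0) (2,1) (2,2) (3,0) (3,1) (3,2) (4,0) (4,1) (4,2)] -> total=18
Click 3 (0,3) count=1: revealed 0 new [(none)] -> total=18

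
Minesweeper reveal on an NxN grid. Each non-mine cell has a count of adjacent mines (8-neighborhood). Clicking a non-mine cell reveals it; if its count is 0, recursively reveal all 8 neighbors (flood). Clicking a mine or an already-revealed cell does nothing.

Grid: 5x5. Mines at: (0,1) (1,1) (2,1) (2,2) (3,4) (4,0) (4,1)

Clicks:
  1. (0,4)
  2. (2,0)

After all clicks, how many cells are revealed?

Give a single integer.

Answer: 9

Derivation:
Click 1 (0,4) count=0: revealed 8 new [(0,2) (0,3) (0,4) (1,2) (1,3) (1,4) (2,3) (2,4)] -> total=8
Click 2 (2,0) count=2: revealed 1 new [(2,0)] -> total=9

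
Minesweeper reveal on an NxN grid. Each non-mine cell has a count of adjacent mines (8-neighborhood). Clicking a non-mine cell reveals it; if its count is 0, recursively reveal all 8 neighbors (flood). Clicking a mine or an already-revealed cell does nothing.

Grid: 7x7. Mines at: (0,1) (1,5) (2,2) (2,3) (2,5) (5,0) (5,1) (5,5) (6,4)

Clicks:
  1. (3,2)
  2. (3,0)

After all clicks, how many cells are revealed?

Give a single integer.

Click 1 (3,2) count=2: revealed 1 new [(3,2)] -> total=1
Click 2 (3,0) count=0: revealed 8 new [(1,0) (1,1) (2,0) (2,1) (3,0) (3,1) (4,0) (4,1)] -> total=9

Answer: 9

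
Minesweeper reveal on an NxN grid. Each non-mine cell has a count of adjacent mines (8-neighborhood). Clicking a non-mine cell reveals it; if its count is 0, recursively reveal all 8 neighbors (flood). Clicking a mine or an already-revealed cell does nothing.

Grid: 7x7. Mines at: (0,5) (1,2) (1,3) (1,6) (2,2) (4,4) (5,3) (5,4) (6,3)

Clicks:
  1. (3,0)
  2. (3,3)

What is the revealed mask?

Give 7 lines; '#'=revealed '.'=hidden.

Click 1 (3,0) count=0: revealed 18 new [(0,0) (0,1) (1,0) (1,1) (2,0) (2,1) (3,0) (3,1) (3,2) (4,0) (4,1) (4,2) (5,0) (5,1) (5,2) (6,0) (6,1) (6,2)] -> total=18
Click 2 (3,3) count=2: revealed 1 new [(3,3)] -> total=19

Answer: ##.....
##.....
##.....
####...
###....
###....
###....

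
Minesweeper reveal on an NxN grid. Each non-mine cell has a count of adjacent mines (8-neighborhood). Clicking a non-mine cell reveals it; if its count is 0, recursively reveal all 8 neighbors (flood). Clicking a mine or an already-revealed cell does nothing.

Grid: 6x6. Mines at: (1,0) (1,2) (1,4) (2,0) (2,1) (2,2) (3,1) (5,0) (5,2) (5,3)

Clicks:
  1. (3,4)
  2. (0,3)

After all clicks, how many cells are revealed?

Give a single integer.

Click 1 (3,4) count=0: revealed 11 new [(2,3) (2,4) (2,5) (3,3) (3,4) (3,5) (4,3) (4,4) (4,5) (5,4) (5,5)] -> total=11
Click 2 (0,3) count=2: revealed 1 new [(0,3)] -> total=12

Answer: 12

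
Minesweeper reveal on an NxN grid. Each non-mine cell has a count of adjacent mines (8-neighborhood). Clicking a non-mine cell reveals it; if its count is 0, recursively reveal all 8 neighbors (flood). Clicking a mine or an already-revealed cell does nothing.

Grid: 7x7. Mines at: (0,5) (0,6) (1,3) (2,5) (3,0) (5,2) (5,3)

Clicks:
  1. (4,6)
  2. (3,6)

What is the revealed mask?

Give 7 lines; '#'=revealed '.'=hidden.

Answer: .......
.......
.......
....###
....###
....###
....###

Derivation:
Click 1 (4,6) count=0: revealed 12 new [(3,4) (3,5) (3,6) (4,4) (4,5) (4,6) (5,4) (5,5) (5,6) (6,4) (6,5) (6,6)] -> total=12
Click 2 (3,6) count=1: revealed 0 new [(none)] -> total=12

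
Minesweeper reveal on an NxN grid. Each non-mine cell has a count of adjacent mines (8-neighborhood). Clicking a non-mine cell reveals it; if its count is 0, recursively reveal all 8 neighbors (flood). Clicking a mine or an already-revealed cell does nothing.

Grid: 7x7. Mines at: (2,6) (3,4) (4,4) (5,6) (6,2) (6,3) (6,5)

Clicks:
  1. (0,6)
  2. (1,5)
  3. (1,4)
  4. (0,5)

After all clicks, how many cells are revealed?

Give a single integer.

Answer: 34

Derivation:
Click 1 (0,6) count=0: revealed 34 new [(0,0) (0,1) (0,2) (0,3) (0,4) (0,5) (0,6) (1,0) (1,1) (1,2) (1,3) (1,4) (1,5) (1,6) (2,0) (2,1) (2,2) (2,3) (2,4) (2,5) (3,0) (3,1) (3,2) (3,3) (4,0) (4,1) (4,2) (4,3) (5,0) (5,1) (5,2) (5,3) (6,0) (6,1)] -> total=34
Click 2 (1,5) count=1: revealed 0 new [(none)] -> total=34
Click 3 (1,4) count=0: revealed 0 new [(none)] -> total=34
Click 4 (0,5) count=0: revealed 0 new [(none)] -> total=34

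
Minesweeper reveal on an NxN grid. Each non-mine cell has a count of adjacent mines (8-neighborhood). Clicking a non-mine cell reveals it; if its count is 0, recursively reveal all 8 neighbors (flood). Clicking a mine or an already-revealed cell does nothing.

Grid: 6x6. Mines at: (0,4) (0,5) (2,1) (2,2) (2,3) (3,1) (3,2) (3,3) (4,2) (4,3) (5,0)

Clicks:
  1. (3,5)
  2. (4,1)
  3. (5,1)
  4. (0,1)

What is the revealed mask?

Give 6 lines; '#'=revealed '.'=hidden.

Click 1 (3,5) count=0: revealed 10 new [(1,4) (1,5) (2,4) (2,5) (3,4) (3,5) (4,4) (4,5) (5,4) (5,5)] -> total=10
Click 2 (4,1) count=4: revealed 1 new [(4,1)] -> total=11
Click 3 (5,1) count=2: revealed 1 new [(5,1)] -> total=12
Click 4 (0,1) count=0: revealed 8 new [(0,0) (0,1) (0,2) (0,3) (1,0) (1,1) (1,2) (1,3)] -> total=20

Answer: ####..
######
....##
....##
.#..##
.#..##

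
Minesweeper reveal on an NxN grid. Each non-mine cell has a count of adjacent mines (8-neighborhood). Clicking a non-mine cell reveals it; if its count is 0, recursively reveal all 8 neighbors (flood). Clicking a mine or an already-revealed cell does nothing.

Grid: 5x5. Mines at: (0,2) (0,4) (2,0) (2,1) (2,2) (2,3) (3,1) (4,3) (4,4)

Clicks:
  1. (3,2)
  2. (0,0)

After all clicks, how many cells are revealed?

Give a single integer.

Click 1 (3,2) count=5: revealed 1 new [(3,2)] -> total=1
Click 2 (0,0) count=0: revealed 4 new [(0,0) (0,1) (1,0) (1,1)] -> total=5

Answer: 5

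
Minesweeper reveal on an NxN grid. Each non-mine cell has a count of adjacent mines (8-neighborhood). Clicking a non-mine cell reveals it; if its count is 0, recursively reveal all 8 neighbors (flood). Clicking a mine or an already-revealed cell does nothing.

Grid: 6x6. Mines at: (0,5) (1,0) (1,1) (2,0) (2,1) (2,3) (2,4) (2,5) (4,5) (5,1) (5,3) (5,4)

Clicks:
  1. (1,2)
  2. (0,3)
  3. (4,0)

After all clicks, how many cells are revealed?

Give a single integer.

Answer: 7

Derivation:
Click 1 (1,2) count=3: revealed 1 new [(1,2)] -> total=1
Click 2 (0,3) count=0: revealed 5 new [(0,2) (0,3) (0,4) (1,3) (1,4)] -> total=6
Click 3 (4,0) count=1: revealed 1 new [(4,0)] -> total=7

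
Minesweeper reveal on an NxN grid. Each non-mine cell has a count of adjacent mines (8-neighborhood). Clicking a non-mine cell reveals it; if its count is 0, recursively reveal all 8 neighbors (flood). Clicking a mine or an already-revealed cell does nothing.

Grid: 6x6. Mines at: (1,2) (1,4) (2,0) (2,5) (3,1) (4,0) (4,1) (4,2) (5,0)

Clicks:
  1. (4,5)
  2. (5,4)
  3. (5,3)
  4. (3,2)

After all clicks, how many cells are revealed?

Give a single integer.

Answer: 10

Derivation:
Click 1 (4,5) count=0: revealed 9 new [(3,3) (3,4) (3,5) (4,3) (4,4) (4,5) (5,3) (5,4) (5,5)] -> total=9
Click 2 (5,4) count=0: revealed 0 new [(none)] -> total=9
Click 3 (5,3) count=1: revealed 0 new [(none)] -> total=9
Click 4 (3,2) count=3: revealed 1 new [(3,2)] -> total=10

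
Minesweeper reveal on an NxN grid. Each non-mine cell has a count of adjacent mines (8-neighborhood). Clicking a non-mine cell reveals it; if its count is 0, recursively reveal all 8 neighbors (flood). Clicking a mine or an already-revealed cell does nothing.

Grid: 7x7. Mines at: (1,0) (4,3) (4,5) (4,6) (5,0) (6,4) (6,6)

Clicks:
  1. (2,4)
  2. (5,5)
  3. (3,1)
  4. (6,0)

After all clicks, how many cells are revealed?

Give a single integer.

Click 1 (2,4) count=0: revealed 29 new [(0,1) (0,2) (0,3) (0,4) (0,5) (0,6) (1,1) (1,2) (1,3) (1,4) (1,5) (1,6) (2,0) (2,1) (2,2) (2,3) (2,4) (2,5) (2,6) (3,0) (3,1) (3,2) (3,3) (3,4) (3,5) (3,6) (4,0) (4,1) (4,2)] -> total=29
Click 2 (5,5) count=4: revealed 1 new [(5,5)] -> total=30
Click 3 (3,1) count=0: revealed 0 new [(none)] -> total=30
Click 4 (6,0) count=1: revealed 1 new [(6,0)] -> total=31

Answer: 31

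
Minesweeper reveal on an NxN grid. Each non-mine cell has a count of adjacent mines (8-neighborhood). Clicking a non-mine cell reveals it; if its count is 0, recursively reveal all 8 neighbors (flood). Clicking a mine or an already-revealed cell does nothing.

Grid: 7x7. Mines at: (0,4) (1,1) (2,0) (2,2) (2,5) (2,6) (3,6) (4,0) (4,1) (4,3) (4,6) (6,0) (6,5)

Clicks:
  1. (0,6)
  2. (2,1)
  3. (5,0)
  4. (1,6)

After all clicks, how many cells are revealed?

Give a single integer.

Answer: 6

Derivation:
Click 1 (0,6) count=0: revealed 4 new [(0,5) (0,6) (1,5) (1,6)] -> total=4
Click 2 (2,1) count=3: revealed 1 new [(2,1)] -> total=5
Click 3 (5,0) count=3: revealed 1 new [(5,0)] -> total=6
Click 4 (1,6) count=2: revealed 0 new [(none)] -> total=6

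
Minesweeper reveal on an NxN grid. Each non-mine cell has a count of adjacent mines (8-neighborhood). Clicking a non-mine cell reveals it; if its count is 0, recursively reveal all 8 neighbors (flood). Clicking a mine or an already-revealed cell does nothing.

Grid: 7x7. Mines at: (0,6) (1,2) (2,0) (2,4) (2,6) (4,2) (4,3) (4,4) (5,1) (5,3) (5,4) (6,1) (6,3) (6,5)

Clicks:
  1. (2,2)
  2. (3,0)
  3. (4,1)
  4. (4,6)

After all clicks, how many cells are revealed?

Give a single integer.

Answer: 9

Derivation:
Click 1 (2,2) count=1: revealed 1 new [(2,2)] -> total=1
Click 2 (3,0) count=1: revealed 1 new [(3,0)] -> total=2
Click 3 (4,1) count=2: revealed 1 new [(4,1)] -> total=3
Click 4 (4,6) count=0: revealed 6 new [(3,5) (3,6) (4,5) (4,6) (5,5) (5,6)] -> total=9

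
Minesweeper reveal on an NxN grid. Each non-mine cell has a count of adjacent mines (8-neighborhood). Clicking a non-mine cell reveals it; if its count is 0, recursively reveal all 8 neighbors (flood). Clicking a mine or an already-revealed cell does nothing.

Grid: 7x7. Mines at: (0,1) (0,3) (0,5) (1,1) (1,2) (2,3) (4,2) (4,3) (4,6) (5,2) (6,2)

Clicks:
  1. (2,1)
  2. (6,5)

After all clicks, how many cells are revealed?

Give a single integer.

Answer: 9

Derivation:
Click 1 (2,1) count=2: revealed 1 new [(2,1)] -> total=1
Click 2 (6,5) count=0: revealed 8 new [(5,3) (5,4) (5,5) (5,6) (6,3) (6,4) (6,5) (6,6)] -> total=9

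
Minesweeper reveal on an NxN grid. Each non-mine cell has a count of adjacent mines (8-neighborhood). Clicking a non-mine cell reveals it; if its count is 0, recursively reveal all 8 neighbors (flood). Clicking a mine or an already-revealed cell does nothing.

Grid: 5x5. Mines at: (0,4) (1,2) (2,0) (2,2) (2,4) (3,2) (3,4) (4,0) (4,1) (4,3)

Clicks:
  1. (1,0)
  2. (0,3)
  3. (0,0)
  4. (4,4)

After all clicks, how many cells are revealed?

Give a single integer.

Click 1 (1,0) count=1: revealed 1 new [(1,0)] -> total=1
Click 2 (0,3) count=2: revealed 1 new [(0,3)] -> total=2
Click 3 (0,0) count=0: revealed 3 new [(0,0) (0,1) (1,1)] -> total=5
Click 4 (4,4) count=2: revealed 1 new [(4,4)] -> total=6

Answer: 6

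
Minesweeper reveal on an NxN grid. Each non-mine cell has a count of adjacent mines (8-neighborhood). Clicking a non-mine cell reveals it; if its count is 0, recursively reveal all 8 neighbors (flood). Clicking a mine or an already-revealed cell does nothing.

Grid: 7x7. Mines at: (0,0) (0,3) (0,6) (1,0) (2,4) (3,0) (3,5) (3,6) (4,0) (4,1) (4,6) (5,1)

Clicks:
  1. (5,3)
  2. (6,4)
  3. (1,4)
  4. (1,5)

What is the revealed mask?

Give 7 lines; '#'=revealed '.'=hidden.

Answer: .......
....##.
.......
..###..
..####.
..#####
..#####

Derivation:
Click 1 (5,3) count=0: revealed 17 new [(3,2) (3,3) (3,4) (4,2) (4,3) (4,4) (4,5) (5,2) (5,3) (5,4) (5,5) (5,6) (6,2) (6,3) (6,4) (6,5) (6,6)] -> total=17
Click 2 (6,4) count=0: revealed 0 new [(none)] -> total=17
Click 3 (1,4) count=2: revealed 1 new [(1,4)] -> total=18
Click 4 (1,5) count=2: revealed 1 new [(1,5)] -> total=19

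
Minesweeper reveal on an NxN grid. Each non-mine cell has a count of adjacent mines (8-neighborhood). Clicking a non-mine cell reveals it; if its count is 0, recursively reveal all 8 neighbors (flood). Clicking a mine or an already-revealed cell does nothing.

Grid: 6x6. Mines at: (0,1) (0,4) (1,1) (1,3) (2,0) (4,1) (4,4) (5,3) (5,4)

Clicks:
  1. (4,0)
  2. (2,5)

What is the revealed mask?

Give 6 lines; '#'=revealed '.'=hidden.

Click 1 (4,0) count=1: revealed 1 new [(4,0)] -> total=1
Click 2 (2,5) count=0: revealed 6 new [(1,4) (1,5) (2,4) (2,5) (3,4) (3,5)] -> total=7

Answer: ......
....##
....##
....##
#.....
......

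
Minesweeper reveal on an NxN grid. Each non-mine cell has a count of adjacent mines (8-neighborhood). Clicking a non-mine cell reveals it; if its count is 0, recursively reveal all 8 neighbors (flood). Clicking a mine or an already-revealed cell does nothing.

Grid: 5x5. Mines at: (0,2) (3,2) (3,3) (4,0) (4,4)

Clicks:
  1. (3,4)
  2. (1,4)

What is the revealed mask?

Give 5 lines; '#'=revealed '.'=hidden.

Answer: ...##
...##
...##
....#
.....

Derivation:
Click 1 (3,4) count=2: revealed 1 new [(3,4)] -> total=1
Click 2 (1,4) count=0: revealed 6 new [(0,3) (0,4) (1,3) (1,4) (2,3) (2,4)] -> total=7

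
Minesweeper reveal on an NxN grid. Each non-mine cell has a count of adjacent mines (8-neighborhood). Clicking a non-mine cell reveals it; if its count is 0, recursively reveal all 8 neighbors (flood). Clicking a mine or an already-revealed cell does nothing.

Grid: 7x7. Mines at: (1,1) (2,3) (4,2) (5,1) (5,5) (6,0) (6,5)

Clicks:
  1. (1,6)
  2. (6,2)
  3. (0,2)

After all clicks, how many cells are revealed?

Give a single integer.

Answer: 20

Derivation:
Click 1 (1,6) count=0: revealed 19 new [(0,2) (0,3) (0,4) (0,5) (0,6) (1,2) (1,3) (1,4) (1,5) (1,6) (2,4) (2,5) (2,6) (3,4) (3,5) (3,6) (4,4) (4,5) (4,6)] -> total=19
Click 2 (6,2) count=1: revealed 1 new [(6,2)] -> total=20
Click 3 (0,2) count=1: revealed 0 new [(none)] -> total=20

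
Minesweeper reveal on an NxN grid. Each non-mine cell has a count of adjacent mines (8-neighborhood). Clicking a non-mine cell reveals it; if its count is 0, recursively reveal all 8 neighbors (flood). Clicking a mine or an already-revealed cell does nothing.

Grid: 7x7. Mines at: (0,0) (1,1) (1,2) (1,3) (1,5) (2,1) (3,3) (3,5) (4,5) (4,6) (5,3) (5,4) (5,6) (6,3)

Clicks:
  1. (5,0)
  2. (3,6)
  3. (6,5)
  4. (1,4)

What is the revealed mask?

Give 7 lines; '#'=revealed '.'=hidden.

Click 1 (5,0) count=0: revealed 12 new [(3,0) (3,1) (3,2) (4,0) (4,1) (4,2) (5,0) (5,1) (5,2) (6,0) (6,1) (6,2)] -> total=12
Click 2 (3,6) count=3: revealed 1 new [(3,6)] -> total=13
Click 3 (6,5) count=2: revealed 1 new [(6,5)] -> total=14
Click 4 (1,4) count=2: revealed 1 new [(1,4)] -> total=15

Answer: .......
....#..
.......
###...#
###....
###....
###..#.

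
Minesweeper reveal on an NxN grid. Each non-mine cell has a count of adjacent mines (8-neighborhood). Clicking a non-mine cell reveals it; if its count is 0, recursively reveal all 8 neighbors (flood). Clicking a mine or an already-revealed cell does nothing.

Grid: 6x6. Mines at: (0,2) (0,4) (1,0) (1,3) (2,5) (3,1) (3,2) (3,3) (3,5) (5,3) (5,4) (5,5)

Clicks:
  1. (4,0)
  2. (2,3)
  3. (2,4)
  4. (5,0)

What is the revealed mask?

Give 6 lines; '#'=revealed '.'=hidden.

Click 1 (4,0) count=1: revealed 1 new [(4,0)] -> total=1
Click 2 (2,3) count=3: revealed 1 new [(2,3)] -> total=2
Click 3 (2,4) count=4: revealed 1 new [(2,4)] -> total=3
Click 4 (5,0) count=0: revealed 5 new [(4,1) (4,2) (5,0) (5,1) (5,2)] -> total=8

Answer: ......
......
...##.
......
###...
###...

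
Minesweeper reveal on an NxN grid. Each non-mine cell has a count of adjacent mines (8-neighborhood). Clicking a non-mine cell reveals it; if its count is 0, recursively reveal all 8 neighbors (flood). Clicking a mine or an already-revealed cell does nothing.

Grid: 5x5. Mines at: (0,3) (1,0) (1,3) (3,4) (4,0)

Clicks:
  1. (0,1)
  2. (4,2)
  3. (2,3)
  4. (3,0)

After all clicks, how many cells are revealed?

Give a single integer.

Answer: 11

Derivation:
Click 1 (0,1) count=1: revealed 1 new [(0,1)] -> total=1
Click 2 (4,2) count=0: revealed 9 new [(2,1) (2,2) (2,3) (3,1) (3,2) (3,3) (4,1) (4,2) (4,3)] -> total=10
Click 3 (2,3) count=2: revealed 0 new [(none)] -> total=10
Click 4 (3,0) count=1: revealed 1 new [(3,0)] -> total=11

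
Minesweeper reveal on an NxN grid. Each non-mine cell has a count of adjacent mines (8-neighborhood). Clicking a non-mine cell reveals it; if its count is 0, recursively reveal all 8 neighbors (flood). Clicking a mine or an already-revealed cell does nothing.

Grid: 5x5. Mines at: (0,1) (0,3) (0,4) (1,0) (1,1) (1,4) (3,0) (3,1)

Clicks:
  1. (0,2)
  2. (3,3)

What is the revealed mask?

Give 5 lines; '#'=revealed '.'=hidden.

Click 1 (0,2) count=3: revealed 1 new [(0,2)] -> total=1
Click 2 (3,3) count=0: revealed 9 new [(2,2) (2,3) (2,4) (3,2) (3,3) (3,4) (4,2) (4,3) (4,4)] -> total=10

Answer: ..#..
.....
..###
..###
..###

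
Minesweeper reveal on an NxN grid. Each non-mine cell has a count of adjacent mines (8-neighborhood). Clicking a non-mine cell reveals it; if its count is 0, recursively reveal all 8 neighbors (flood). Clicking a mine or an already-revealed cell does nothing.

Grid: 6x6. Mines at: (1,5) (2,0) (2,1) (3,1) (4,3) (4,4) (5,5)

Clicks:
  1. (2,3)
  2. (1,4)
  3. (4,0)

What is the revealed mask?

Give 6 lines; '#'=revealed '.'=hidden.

Answer: #####.
#####.
..###.
..###.
#.....
......

Derivation:
Click 1 (2,3) count=0: revealed 16 new [(0,0) (0,1) (0,2) (0,3) (0,4) (1,0) (1,1) (1,2) (1,3) (1,4) (2,2) (2,3) (2,4) (3,2) (3,3) (3,4)] -> total=16
Click 2 (1,4) count=1: revealed 0 new [(none)] -> total=16
Click 3 (4,0) count=1: revealed 1 new [(4,0)] -> total=17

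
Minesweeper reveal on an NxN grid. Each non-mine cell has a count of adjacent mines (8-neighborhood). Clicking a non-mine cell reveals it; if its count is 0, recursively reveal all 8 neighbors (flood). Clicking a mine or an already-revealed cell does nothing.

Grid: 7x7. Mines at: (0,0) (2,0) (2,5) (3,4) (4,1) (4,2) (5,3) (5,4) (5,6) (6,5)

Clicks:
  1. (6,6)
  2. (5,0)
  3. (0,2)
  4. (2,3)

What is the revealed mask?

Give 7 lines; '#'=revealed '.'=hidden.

Answer: .######
.######
.####..
.###...
.......
#......
......#

Derivation:
Click 1 (6,6) count=2: revealed 1 new [(6,6)] -> total=1
Click 2 (5,0) count=1: revealed 1 new [(5,0)] -> total=2
Click 3 (0,2) count=0: revealed 19 new [(0,1) (0,2) (0,3) (0,4) (0,5) (0,6) (1,1) (1,2) (1,3) (1,4) (1,5) (1,6) (2,1) (2,2) (2,3) (2,4) (3,1) (3,2) (3,3)] -> total=21
Click 4 (2,3) count=1: revealed 0 new [(none)] -> total=21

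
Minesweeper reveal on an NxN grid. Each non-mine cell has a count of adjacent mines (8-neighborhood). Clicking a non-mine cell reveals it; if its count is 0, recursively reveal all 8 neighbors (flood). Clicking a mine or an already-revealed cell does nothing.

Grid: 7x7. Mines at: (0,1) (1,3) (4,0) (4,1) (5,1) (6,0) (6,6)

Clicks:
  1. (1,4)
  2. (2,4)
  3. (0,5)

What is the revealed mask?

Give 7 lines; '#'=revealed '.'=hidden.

Answer: ....###
....###
..#####
..#####
..#####
..#####
..####.

Derivation:
Click 1 (1,4) count=1: revealed 1 new [(1,4)] -> total=1
Click 2 (2,4) count=1: revealed 1 new [(2,4)] -> total=2
Click 3 (0,5) count=0: revealed 28 new [(0,4) (0,5) (0,6) (1,5) (1,6) (2,2) (2,3) (2,5) (2,6) (3,2) (3,3) (3,4) (3,5) (3,6) (4,2) (4,3) (4,4) (4,5) (4,6) (5,2) (5,3) (5,4) (5,5) (5,6) (6,2) (6,3) (6,4) (6,5)] -> total=30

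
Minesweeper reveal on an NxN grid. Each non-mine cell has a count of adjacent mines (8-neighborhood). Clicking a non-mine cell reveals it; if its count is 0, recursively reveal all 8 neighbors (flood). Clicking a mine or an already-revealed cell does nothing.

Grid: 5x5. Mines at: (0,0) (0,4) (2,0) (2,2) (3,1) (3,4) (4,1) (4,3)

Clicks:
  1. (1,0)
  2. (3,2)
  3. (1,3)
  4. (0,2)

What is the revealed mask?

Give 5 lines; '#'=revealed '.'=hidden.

Answer: .###.
####.
.....
..#..
.....

Derivation:
Click 1 (1,0) count=2: revealed 1 new [(1,0)] -> total=1
Click 2 (3,2) count=4: revealed 1 new [(3,2)] -> total=2
Click 3 (1,3) count=2: revealed 1 new [(1,3)] -> total=3
Click 4 (0,2) count=0: revealed 5 new [(0,1) (0,2) (0,3) (1,1) (1,2)] -> total=8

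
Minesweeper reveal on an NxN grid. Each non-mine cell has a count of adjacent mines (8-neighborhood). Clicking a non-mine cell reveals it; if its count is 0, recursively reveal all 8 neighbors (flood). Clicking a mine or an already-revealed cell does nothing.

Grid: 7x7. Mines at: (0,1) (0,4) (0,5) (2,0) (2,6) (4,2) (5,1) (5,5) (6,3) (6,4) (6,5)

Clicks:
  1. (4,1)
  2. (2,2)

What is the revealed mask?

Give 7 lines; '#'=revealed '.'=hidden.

Answer: .......
.#####.
.#####.
.#####.
.#.###.
.......
.......

Derivation:
Click 1 (4,1) count=2: revealed 1 new [(4,1)] -> total=1
Click 2 (2,2) count=0: revealed 18 new [(1,1) (1,2) (1,3) (1,4) (1,5) (2,1) (2,2) (2,3) (2,4) (2,5) (3,1) (3,2) (3,3) (3,4) (3,5) (4,3) (4,4) (4,5)] -> total=19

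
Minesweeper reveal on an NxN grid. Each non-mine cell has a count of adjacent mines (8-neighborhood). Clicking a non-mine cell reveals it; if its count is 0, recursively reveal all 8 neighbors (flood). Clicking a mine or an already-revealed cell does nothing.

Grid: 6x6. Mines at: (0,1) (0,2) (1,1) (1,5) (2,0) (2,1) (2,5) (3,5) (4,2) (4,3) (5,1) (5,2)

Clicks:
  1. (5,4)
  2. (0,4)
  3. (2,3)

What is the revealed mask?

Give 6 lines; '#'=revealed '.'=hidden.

Answer: ....#.
..###.
..###.
..###.
......
....#.

Derivation:
Click 1 (5,4) count=1: revealed 1 new [(5,4)] -> total=1
Click 2 (0,4) count=1: revealed 1 new [(0,4)] -> total=2
Click 3 (2,3) count=0: revealed 9 new [(1,2) (1,3) (1,4) (2,2) (2,3) (2,4) (3,2) (3,3) (3,4)] -> total=11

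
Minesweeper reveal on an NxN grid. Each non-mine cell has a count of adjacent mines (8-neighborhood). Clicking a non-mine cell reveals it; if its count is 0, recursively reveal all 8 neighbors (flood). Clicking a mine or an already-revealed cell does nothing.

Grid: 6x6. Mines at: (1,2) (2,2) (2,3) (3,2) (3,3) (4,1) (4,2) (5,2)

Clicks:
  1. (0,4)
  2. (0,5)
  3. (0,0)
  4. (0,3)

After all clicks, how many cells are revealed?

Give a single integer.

Click 1 (0,4) count=0: revealed 16 new [(0,3) (0,4) (0,5) (1,3) (1,4) (1,5) (2,4) (2,5) (3,4) (3,5) (4,3) (4,4) (4,5) (5,3) (5,4) (5,5)] -> total=16
Click 2 (0,5) count=0: revealed 0 new [(none)] -> total=16
Click 3 (0,0) count=0: revealed 8 new [(0,0) (0,1) (1,0) (1,1) (2,0) (2,1) (3,0) (3,1)] -> total=24
Click 4 (0,3) count=1: revealed 0 new [(none)] -> total=24

Answer: 24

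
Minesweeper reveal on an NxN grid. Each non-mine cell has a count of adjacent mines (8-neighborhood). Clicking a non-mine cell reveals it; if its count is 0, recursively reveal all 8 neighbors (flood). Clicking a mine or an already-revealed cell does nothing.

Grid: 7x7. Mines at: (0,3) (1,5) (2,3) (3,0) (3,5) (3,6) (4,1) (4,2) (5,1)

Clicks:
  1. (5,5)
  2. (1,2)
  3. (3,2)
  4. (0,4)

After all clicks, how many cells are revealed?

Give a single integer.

Click 1 (5,5) count=0: revealed 14 new [(4,3) (4,4) (4,5) (4,6) (5,2) (5,3) (5,4) (5,5) (5,6) (6,2) (6,3) (6,4) (6,5) (6,6)] -> total=14
Click 2 (1,2) count=2: revealed 1 new [(1,2)] -> total=15
Click 3 (3,2) count=3: revealed 1 new [(3,2)] -> total=16
Click 4 (0,4) count=2: revealed 1 new [(0,4)] -> total=17

Answer: 17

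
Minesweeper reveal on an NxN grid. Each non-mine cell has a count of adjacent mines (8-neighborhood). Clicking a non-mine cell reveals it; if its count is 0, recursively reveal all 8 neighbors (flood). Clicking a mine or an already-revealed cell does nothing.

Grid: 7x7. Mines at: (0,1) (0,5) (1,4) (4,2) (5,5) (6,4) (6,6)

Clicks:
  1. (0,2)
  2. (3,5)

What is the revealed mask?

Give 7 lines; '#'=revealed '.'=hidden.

Answer: ..#....
.....##
...####
...####
...####
.......
.......

Derivation:
Click 1 (0,2) count=1: revealed 1 new [(0,2)] -> total=1
Click 2 (3,5) count=0: revealed 14 new [(1,5) (1,6) (2,3) (2,4) (2,5) (2,6) (3,3) (3,4) (3,5) (3,6) (4,3) (4,4) (4,5) (4,6)] -> total=15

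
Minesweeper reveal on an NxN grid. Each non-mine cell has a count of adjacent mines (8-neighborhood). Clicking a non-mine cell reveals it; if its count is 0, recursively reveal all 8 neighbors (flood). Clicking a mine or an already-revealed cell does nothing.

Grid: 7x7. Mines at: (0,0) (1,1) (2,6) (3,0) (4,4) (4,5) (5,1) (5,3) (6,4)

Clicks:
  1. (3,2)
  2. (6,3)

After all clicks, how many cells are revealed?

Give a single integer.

Answer: 24

Derivation:
Click 1 (3,2) count=0: revealed 23 new [(0,2) (0,3) (0,4) (0,5) (0,6) (1,2) (1,3) (1,4) (1,5) (1,6) (2,1) (2,2) (2,3) (2,4) (2,5) (3,1) (3,2) (3,3) (3,4) (3,5) (4,1) (4,2) (4,3)] -> total=23
Click 2 (6,3) count=2: revealed 1 new [(6,3)] -> total=24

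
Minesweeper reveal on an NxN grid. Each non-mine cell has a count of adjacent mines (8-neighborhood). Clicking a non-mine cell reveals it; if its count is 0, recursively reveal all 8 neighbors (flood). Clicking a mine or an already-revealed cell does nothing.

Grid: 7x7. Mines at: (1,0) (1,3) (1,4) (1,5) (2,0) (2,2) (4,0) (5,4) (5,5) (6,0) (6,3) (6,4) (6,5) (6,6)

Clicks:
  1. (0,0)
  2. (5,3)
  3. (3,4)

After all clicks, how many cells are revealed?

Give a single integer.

Click 1 (0,0) count=1: revealed 1 new [(0,0)] -> total=1
Click 2 (5,3) count=3: revealed 1 new [(5,3)] -> total=2
Click 3 (3,4) count=0: revealed 12 new [(2,3) (2,4) (2,5) (2,6) (3,3) (3,4) (3,5) (3,6) (4,3) (4,4) (4,5) (4,6)] -> total=14

Answer: 14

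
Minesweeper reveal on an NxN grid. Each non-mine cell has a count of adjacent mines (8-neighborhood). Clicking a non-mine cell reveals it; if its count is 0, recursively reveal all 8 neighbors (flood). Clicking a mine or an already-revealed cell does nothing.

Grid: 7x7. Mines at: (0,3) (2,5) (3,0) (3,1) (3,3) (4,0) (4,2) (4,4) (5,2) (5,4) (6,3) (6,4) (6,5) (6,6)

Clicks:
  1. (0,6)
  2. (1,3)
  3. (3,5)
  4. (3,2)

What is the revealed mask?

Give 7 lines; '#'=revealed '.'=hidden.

Answer: ....###
...####
.......
..#..#.
.......
.......
.......

Derivation:
Click 1 (0,6) count=0: revealed 6 new [(0,4) (0,5) (0,6) (1,4) (1,5) (1,6)] -> total=6
Click 2 (1,3) count=1: revealed 1 new [(1,3)] -> total=7
Click 3 (3,5) count=2: revealed 1 new [(3,5)] -> total=8
Click 4 (3,2) count=3: revealed 1 new [(3,2)] -> total=9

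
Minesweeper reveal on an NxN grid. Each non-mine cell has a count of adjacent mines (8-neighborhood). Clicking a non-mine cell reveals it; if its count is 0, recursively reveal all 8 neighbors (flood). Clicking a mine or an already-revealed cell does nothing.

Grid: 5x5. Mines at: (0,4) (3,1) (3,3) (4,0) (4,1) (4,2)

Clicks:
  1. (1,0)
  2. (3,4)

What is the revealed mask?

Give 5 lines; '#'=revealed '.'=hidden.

Click 1 (1,0) count=0: revealed 12 new [(0,0) (0,1) (0,2) (0,3) (1,0) (1,1) (1,2) (1,3) (2,0) (2,1) (2,2) (2,3)] -> total=12
Click 2 (3,4) count=1: revealed 1 new [(3,4)] -> total=13

Answer: ####.
####.
####.
....#
.....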